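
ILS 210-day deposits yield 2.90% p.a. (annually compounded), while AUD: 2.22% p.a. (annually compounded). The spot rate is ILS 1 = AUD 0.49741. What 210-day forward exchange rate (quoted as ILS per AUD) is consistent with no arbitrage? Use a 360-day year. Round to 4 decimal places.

T = 210/360 years.
AUD accumulates by (1 + 0.0222)^(210/360) = 1.0128907.
ILS accumulates by (1 + 0.0290)^(210/360) = 1.0168158.
Forward (AUD per ILS) = 0.49741 × 1.0128907 / 1.0168158 = 0.4954899.
Invert for ILS per AUD: 1 / 0.4954899 = 2.0182.

2.0182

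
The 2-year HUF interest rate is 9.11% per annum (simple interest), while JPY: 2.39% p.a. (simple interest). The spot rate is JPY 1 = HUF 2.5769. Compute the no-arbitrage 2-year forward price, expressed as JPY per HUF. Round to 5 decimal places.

0.34395

T = 2 years.
HUF accumulates by 1 + 0.0911×2 = 1.182200.
JPY accumulates by 1 + 0.0239×2 = 1.047800.
Forward (HUF per JPY) = 2.5769 × 1.182200 / 1.047800 = 2.907436.
Invert for JPY per HUF: 1 / 2.907436 = 0.34395.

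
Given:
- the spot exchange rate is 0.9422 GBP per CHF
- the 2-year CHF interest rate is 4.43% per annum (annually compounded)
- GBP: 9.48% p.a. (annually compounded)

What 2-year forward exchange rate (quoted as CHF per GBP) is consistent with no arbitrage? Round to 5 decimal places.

0.96569

T = 2 years.
GBP growth factor: (1 + 0.0948)^2 = 1.198587.
CHF growth factor: (1 + 0.0443)^2 = 1.0905625.
So F = 0.9422 × 1.198587 / 1.0905625 = 1.035529 (GBP/CHF).
Invert for CHF per GBP: 1 / 1.035529 = 0.96569.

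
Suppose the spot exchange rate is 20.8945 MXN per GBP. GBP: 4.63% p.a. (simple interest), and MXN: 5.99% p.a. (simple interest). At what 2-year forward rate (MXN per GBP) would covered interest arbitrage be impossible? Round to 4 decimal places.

T = 2 years.
MXN growth factor: 1 + 0.0599×2 = 1.119800.
Growth of 1 GBP over T: 1 + 0.0463×2 = 1.092600.
CIP: F = S · (grow MXN)/(grow GBP) = 20.8945 × 1.119800/1.092600 = 21.414663 MXN per GBP.

21.4147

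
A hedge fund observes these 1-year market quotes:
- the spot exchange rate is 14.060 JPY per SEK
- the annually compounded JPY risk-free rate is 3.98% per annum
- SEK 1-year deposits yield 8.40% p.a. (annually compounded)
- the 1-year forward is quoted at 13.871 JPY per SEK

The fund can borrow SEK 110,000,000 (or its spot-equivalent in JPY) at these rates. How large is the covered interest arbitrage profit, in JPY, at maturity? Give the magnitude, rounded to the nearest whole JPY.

T = 1 year.
Route A — deposit SEK, sell forward: 110,000,000 × 1.084000 × 13.871 = JPY 1,653,978,040.00.
Route B — convert at spot, deposit JPY: 110,000,000 × 14.060 × 1.039800 = JPY 1,608,154,680.00.
The quoted forward overvalues SEK, so borrow JPY, buy SEK at spot, deposit the SEK at 8.40%, and sell the proceeds forward at 13.871.
Profit = 1,653,978,040.00 − 1,608,154,680.00 = JPY 45,823,360.

JPY 45,823,360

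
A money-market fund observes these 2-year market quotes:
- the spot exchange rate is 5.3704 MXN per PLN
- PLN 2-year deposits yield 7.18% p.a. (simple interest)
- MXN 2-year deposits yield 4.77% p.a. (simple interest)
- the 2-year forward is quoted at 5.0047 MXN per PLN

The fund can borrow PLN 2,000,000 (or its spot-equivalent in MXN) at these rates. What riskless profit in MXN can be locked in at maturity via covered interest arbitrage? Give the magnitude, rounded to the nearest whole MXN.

T = 2 years.
Route A — deposit PLN, sell forward: 2,000,000 × 1.143600 × 5.0047 = MXN 11,446,749.84.
Route B — convert at spot, deposit MXN: 2,000,000 × 5.3704 × 1.095400 = MXN 11,765,472.32.
The quoted forward undervalues PLN, so borrow PLN, convert to MXN at spot, deposit the MXN at 4.77%, and buy PLN forward at 5.0047 to cover the loan.
Profit = 11,765,472.32 − 11,446,749.84 = MXN 318,722.

MXN 318,722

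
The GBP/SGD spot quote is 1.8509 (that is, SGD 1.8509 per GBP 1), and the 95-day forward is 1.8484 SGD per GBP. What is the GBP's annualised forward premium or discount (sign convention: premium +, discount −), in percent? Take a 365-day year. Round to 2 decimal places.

-0.52%

T = 95/365 years.
(F − S)/S = (1.8484 − 1.8509)/1.8509 = -0.0013507.
×(1/T) gives -0.52% p.a.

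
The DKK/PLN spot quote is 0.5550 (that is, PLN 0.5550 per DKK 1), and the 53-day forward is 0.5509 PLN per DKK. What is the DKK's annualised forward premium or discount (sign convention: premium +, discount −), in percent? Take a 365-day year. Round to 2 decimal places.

T = 53/365 years.
Period premium: (0.5509 − 0.555)/0.555 = -0.0073874.
×(1/T) gives -5.09% p.a.

-5.09%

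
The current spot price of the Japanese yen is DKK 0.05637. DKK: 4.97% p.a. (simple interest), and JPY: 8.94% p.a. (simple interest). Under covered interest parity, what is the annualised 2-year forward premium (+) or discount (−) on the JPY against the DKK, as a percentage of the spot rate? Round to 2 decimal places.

T = 2 years.
No-arbitrage forward: 0.05637 × 1.099400 / 1.178800 = 0.05257311 DKK/JPY.
(F − S)/S ÷ T = (0.05257311 − 0.05637)/0.05637/2 = -0.033678 → -3.37%.

-3.37%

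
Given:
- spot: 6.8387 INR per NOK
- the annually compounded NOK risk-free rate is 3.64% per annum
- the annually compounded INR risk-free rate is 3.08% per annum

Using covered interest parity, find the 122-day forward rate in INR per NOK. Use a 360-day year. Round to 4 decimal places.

T = 122/360 years.
INR growth factor: (1 + 0.0308)^(122/360) = 1.0103333.
NOK accumulates by (1 + 0.0364)^(122/360) = 1.0121901.
CIP: F = S · (grow INR)/(grow NOK) = 6.8387 × 1.0103333/1.0121901 = 6.826155 INR per NOK.

6.8262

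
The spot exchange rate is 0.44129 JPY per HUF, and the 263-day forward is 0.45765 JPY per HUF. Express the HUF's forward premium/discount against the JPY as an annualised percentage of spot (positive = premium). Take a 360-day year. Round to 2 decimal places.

T = 263/360 years.
Period premium: (0.45765 − 0.44129)/0.44129 = 0.0370731.
Annualise by dividing by T: 0.0370731 / (263/360) = 0.050746 → 5.07%.

+5.07%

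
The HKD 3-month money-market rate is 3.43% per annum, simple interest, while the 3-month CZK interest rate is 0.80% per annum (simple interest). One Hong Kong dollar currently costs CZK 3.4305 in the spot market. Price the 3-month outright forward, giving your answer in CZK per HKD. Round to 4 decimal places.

3.4081

T = 3/12 years.
Growth of 1 CZK over T: 1 + 0.0080×3/12 = 1.002000.
HKD accumulates by 1 + 0.0343×3/12 = 1.008575.
CIP: F = S · (grow CZK)/(grow HKD) = 3.4305 × 1.002000/1.008575 = 3.408136 CZK per HKD.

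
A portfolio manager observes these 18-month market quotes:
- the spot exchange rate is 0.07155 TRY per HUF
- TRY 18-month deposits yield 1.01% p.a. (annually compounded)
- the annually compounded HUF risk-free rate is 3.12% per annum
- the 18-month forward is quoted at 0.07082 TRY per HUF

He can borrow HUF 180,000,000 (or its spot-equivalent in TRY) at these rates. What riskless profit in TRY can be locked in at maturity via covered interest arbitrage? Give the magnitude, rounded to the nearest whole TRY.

T = 18/12 years.
Route A — deposit HUF, sell forward: 180,000,000 × 1.0471631637 × 0.07082 = TRY 13,348,817.15.
Route B — convert at spot, deposit TRY: 180,000,000 × 0.07155 × 1.0151881896 = TRY 13,074,608.69.
The quoted forward overvalues HUF, so borrow TRY, buy HUF at spot, deposit the HUF at 3.12%, and sell the proceeds forward at 0.07082.
Profit = 13,348,817.15 − 13,074,608.69 = TRY 274,208.

TRY 274,208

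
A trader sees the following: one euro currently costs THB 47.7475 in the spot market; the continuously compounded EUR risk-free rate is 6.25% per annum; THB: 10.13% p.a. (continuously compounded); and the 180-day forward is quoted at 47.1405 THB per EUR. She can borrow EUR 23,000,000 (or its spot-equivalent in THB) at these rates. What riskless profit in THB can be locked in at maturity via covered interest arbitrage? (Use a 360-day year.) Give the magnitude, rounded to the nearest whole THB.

THB 36,599,999

T = 180/360 years.
Keep in EUR, deliver into the forward: 23,000,000·1.031743407499·47.1405 = THB 1,118,648,702.33.
Swap to THB now, deposit: 23,000,000·47.7475·1.051954644718 = THB 1,155,248,701.17.
The quoted forward undervalues EUR, so borrow EUR, convert to THB at spot, deposit the THB at 10.13%, and buy EUR forward at 47.1405 to cover the loan.
Profit = 1,155,248,701.17 − 1,118,648,702.33 = THB 36,599,999.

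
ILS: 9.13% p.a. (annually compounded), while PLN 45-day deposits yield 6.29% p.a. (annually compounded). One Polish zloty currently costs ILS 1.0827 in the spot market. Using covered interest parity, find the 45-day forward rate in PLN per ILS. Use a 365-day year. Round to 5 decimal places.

0.92062

T = 45/365 years.
Growth of 1 ILS over T: (1 + 0.0913)^(45/365) = 1.0108298.
PLN accumulates by (1 + 0.0629)^(45/365) = 1.007549.
CIP: F = S · (grow ILS)/(grow PLN) = 1.0827 × 1.0108298/1.007549 = 1.086226 ILS per PLN.
Invert for PLN per ILS: 1 / 1.086226 = 0.92062.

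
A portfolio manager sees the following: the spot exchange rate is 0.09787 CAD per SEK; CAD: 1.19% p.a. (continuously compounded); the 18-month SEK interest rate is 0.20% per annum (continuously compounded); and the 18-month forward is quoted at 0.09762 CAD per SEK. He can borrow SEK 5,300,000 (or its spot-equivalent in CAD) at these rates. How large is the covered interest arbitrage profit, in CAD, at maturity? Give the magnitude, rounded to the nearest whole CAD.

T = 18/12 years.
Route A — deposit SEK, sell forward: 5,300,000 × 1.0030045 × 0.09762 = CAD 518,940.49.
Route B — convert at spot, deposit CAD: 5,300,000 × 0.09787 × 1.01801026 = CAD 528,053.12.
The quoted forward undervalues SEK, so borrow SEK, convert to CAD at spot, deposit the CAD at 1.19%, and buy SEK forward at 0.09762 to cover the loan.
Profit = 528,053.12 − 518,940.49 = CAD 9,113.

CAD 9,113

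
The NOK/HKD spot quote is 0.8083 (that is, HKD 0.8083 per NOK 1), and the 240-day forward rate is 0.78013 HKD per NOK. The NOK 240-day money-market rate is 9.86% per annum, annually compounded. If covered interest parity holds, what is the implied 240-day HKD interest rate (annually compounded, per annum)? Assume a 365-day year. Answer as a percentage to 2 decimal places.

T = 240/365 years.
By CIP, F/S equals the HKD-to-NOK growth ratio: 0.78013/0.8083 = 0.9651491.
The NOK side grows by (1 + 0.0986)^(240/365) = 1.0637839.
Hence g_HKD = 1.0267101.
Annualise: 1.0267101^(365/240) − 1 = 0.040903 = 4.09%.

4.09%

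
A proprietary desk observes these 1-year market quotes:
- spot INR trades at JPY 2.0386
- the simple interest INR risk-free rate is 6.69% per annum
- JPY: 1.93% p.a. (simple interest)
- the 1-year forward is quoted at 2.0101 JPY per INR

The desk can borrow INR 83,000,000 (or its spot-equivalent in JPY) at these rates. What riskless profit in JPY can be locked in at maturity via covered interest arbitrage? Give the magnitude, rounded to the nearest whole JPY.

JPY 5,530,349

T = 1 year.
Route A — deposit INR, sell forward: 83,000,000 × 1.066900 × 2.0101 = JPY 177,999,782.27.
Route B — convert at spot, deposit JPY: 83,000,000 × 2.0386 × 1.019300 = JPY 172,469,433.34.
The quoted forward overvalues INR, so borrow JPY, buy INR at spot, deposit the INR at 6.69%, and sell the proceeds forward at 2.0101.
Arbitrage profit = |177,999,782.27 − 172,469,433.34| = JPY 5,530,349.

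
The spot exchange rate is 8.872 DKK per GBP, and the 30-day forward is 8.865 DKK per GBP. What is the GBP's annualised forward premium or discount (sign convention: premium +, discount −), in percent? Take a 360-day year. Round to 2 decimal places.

T = 30/360 years.
Period premium: (8.865 − 8.872)/8.872 = -0.0007890.
Annualise by dividing by T: -0.0007890 / (30/360) = -0.009468 → -0.95%.

-0.95%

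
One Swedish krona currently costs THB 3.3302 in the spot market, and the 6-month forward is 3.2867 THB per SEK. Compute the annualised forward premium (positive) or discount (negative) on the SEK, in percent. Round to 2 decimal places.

T = 6/12 years.
(F − S)/S = (3.2867 − 3.3302)/3.3302 = -0.0130623.
×(1/T) gives -2.61% p.a.

-2.61%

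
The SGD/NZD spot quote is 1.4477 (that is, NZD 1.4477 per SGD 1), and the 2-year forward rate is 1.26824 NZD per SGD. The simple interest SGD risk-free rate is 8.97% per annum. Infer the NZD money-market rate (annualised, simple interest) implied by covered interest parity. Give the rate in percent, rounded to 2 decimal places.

1.66%

T = 2 years.
CIP gives F = S · g_NZD/g_SGD, so g_NZD/g_SGD = 1.26824/1.4477 = 0.8760379.
SGD growth factor: 1 + 0.0897×2 = 1.179400.
That pins the NZD growth at 1.0331991.
(1.0331991 − 1)/T = 0.016600, i.e. 1.66%.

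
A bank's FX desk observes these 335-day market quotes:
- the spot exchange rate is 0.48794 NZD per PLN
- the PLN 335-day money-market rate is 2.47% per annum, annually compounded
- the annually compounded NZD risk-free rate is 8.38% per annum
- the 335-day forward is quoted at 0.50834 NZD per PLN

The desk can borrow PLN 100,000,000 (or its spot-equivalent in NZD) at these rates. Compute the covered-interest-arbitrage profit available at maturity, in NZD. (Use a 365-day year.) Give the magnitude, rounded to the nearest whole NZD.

T = 335/365 years.
Invest the PLN and cover forward: 100,000,000 × 1.022647054 × 0.50834 = NZD 51,985,240.34.
Convert at spot and invest in NZD: 100,000,000 × 0.48794 × 1.0766551301 = NZD 52,534,310.42.
The quoted forward undervalues PLN, so borrow PLN, convert to NZD at spot, deposit the NZD at 8.38%, and buy PLN forward at 0.50834 to cover the loan.
Arbitrage profit = |51,985,240.34 − 52,534,310.42| = NZD 549,070.

NZD 549,070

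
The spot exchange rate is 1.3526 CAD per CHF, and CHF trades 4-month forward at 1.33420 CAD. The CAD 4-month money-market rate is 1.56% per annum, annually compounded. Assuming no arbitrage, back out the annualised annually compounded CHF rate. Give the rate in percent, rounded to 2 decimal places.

T = 4/12 years.
CIP gives F = S · g_CAD/g_CHF, so g_CAD/g_CHF = 1.3342/1.3526 = 0.9863966.
The CAD side grows by (1 + 0.0156)^(4/12) = 1.0051732.
Hence g_CHF = 1.0190355.
Annualise: 1.0190355^(12/4) − 1 = 0.058200 = 5.82%.

5.82%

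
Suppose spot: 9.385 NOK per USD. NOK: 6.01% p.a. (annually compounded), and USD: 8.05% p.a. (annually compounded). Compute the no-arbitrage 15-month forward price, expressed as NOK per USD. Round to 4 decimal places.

9.1640

T = 15/12 years.
NOK accumulates by (1 + 0.0601)^(15/12) = 1.0756811.
Growth of 1 USD over T: (1 + 0.0805)^(15/12) = 1.1016178.
CIP: F = S · (grow NOK)/(grow USD) = 9.385 × 1.0756811/1.1016178 = 9.164038 NOK per USD.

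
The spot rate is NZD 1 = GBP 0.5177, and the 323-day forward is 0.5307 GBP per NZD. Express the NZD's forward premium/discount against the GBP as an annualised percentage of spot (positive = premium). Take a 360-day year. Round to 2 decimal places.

T = 323/360 years.
NZD trades forward at +2.51111% vs spot over the period.
Annualise by dividing by T: 0.0251111 / (323/360) = 0.027988 → 2.80%.

+2.80%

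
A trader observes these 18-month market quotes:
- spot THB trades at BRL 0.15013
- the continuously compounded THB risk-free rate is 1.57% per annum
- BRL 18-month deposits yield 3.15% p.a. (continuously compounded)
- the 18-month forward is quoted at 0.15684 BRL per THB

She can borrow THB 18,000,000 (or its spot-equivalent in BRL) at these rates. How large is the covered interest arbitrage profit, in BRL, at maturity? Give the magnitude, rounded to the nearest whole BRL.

T = 18/12 years.
Route A — deposit THB, sell forward: 18,000,000 × 1.023829491 × 0.15684 = BRL 2,890,393.51.
Route B — convert at spot, deposit BRL: 18,000,000 × 0.15013 × 1.048384072 = BRL 2,833,090.21.
The quoted forward overvalues THB, so borrow BRL, buy THB at spot, deposit the THB at 1.57%, and sell the proceeds forward at 0.15684.
Arbitrage profit = |2,890,393.51 − 2,833,090.21| = BRL 57,303.

BRL 57,303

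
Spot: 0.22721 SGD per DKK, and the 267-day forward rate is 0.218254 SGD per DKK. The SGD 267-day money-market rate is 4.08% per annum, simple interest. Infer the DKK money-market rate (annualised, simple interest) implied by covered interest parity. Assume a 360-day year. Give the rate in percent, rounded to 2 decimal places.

T = 267/360 years.
F/S = 0.218254/0.22721 = 0.9605827 = (growth of SGD) / (growth of DKK).
SGD growth factor: 1 + 0.0408×267/360 = 1.030260.
Hence g_DKK = 1.0725365.
r = (1.0725365 − 1)/(267/360) = 0.097802 → 9.78%.

9.78%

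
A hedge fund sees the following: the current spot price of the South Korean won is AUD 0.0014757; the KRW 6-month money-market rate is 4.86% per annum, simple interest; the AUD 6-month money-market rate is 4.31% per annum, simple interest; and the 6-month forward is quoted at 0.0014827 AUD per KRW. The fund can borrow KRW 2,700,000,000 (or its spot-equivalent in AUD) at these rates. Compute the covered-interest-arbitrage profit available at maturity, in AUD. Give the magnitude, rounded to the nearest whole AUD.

AUD 30,316

T = 6/12 years.
Invest the KRW and cover forward: 2,700,000,000 × 1.024300 × 0.0014827 = AUD 4,100,569.95.
Convert at spot and invest in AUD: 2,700,000,000 × 0.0014757 × 1.021550 = AUD 4,070,253.60.
The quoted forward overvalues KRW, so borrow AUD, buy KRW at spot, deposit the KRW at 4.86%, and sell the proceeds forward at 0.0014827.
The gap between the two covered legs is AUD 30,316.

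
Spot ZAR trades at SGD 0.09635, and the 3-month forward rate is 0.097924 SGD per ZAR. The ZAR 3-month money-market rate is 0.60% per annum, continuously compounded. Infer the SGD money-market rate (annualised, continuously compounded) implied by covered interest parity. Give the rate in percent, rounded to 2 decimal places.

7.08%

T = 3/12 years.
By CIP, F/S equals the SGD-to-ZAR growth ratio: 0.097924/0.09635 = 1.0163363.
ZAR growth factor: e^(0.0060×3/12) = 1.0015011.
Hence g_SGD = 1.0178619.
Take logs: ln 1.0178619 / (3/12) = 0.070817, so 7.08%.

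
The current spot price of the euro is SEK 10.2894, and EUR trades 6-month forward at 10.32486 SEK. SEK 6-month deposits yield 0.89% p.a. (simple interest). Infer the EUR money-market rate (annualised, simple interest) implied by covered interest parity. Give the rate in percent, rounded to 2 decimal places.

T = 6/12 years.
By CIP, F/S equals the SEK-to-EUR growth ratio: 10.32486/10.2894 = 1.0034463.
SEK growth factor: 1 + 0.0089×6/12 = 1.004450.
Hence g_EUR = 1.0010003.
(1.0010003 − 1)/T = 0.002001, i.e. 0.20%.

0.20%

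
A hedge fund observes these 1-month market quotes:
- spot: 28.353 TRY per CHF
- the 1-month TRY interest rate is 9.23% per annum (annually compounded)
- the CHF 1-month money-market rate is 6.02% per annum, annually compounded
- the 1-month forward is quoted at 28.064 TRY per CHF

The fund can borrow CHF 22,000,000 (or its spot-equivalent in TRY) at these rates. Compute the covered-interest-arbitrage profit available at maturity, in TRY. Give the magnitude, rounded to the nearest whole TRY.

T = 1/12 years.
Keep in CHF, deliver into the forward: 22,000,000·1.004883349·28.064 = TRY 620,423,018.74.
Swap to TRY now, deposit: 22,000,000·28.353·1.00738426058 = TRY 628,372,050.68.
The quoted forward undervalues CHF, so borrow CHF, convert to TRY at spot, deposit the TRY at 9.23%, and buy CHF forward at 28.064 to cover the loan.
Arbitrage profit = |620,423,018.74 − 628,372,050.68| = TRY 7,949,032.

TRY 7,949,032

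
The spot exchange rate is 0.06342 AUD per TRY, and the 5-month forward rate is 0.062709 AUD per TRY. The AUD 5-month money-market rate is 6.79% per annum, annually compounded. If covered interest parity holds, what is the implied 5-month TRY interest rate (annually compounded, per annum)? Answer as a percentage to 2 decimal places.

9.72%

T = 5/12 years.
CIP gives F = S · g_AUD/g_TRY, so g_AUD/g_TRY = 0.062709/0.06342 = 0.9887890.
The AUD side grows by (1 + 0.0679)^(5/12) = 1.0277506.
That pins the TRY growth at 1.0394034.
Annualise: 1.0394034^(12/5) − 1 = 0.097190 = 9.72%.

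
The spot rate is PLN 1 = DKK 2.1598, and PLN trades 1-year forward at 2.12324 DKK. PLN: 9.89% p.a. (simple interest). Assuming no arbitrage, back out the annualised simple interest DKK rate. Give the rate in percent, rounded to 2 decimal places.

T = 1 year.
By CIP, F/S equals the DKK-to-PLN growth ratio: 2.12324/2.1598 = 0.9830725.
PLN growth factor: 1 + 0.0989×1 = 1.098900.
Hence g_DKK = 1.0802984.
r = (1.0802984 − 1)/1 = 0.080298 → 8.03%.

8.03%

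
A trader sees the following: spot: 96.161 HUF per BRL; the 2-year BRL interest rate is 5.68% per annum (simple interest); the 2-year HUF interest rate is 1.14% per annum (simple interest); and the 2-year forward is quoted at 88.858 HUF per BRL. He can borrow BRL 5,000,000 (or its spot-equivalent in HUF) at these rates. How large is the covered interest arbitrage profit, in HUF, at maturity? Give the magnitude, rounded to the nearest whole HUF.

T = 2 years.
Route A — deposit BRL, sell forward: 5,000,000 × 1.113600 × 88.858 = HUF 494,761,344.00.
Route B — convert at spot, deposit HUF: 5,000,000 × 96.161 × 1.022800 = HUF 491,767,354.00.
The quoted forward overvalues BRL, so borrow HUF, buy BRL at spot, deposit the BRL at 5.68%, and sell the proceeds forward at 88.858.
Arbitrage profit = |494,761,344.00 − 491,767,354.00| = HUF 2,993,990.

HUF 2,993,990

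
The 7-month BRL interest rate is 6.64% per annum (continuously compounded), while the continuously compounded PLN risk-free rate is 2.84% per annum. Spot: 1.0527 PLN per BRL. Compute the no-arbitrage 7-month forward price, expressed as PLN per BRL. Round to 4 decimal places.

T = 7/12 years.
PLN growth factor: e^(0.0284×7/12) = 1.0167047.
BRL accumulates by e^(0.0664×7/12) = 1.0394932.
Forward (PLN per BRL) = 1.0527 × 1.0167047 / 1.0394932 = 1.029622.

1.0296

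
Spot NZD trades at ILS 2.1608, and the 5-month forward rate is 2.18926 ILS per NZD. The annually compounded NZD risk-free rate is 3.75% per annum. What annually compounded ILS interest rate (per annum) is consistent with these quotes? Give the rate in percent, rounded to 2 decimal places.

T = 5/12 years.
CIP gives F = S · g_ILS/g_NZD, so g_ILS/g_NZD = 2.18926/2.1608 = 1.0131710.
NZD growth factor: (1 + 0.0375)^(5/12) = 1.0154574.
That pins the ILS growth at 1.028832.
Annualise: 1.028832^(12/5) − 1 = 0.070599 = 7.06%.

7.06%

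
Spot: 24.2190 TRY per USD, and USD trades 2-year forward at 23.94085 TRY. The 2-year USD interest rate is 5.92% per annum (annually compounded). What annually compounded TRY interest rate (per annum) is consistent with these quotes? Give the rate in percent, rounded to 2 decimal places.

5.31%

T = 2 years.
F/S = 23.94085/24.219 = 0.9885152 = (growth of TRY) / (growth of USD).
The USD side grows by (1 + 0.0592)^2 = 1.1219046.
Hence g_TRY = 1.1090198.
Annualise: 1.1090198^(1/2) − 1 = 0.053100 = 5.31%.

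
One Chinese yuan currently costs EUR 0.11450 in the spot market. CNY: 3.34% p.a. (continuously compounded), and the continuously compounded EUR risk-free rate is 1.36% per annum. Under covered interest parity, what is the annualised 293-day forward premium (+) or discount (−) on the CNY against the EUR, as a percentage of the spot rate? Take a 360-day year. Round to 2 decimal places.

-1.96%

T = 293/360 years.
F = S · g_EUR/g_CNY = 0.1145 × 1.0111304/1.0275567 = 0.11266963.
(F − S)/S ÷ T = (0.11266963 − 0.1145)/0.1145/(293/360) = -0.019641 → -1.96%.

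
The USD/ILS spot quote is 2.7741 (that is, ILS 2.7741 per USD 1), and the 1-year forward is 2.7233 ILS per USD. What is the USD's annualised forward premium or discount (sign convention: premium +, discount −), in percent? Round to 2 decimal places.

-1.83%

T = 1 year.
Period premium: (2.7233 − 2.7741)/2.7741 = -0.0183122.
Annualise by dividing by T: -0.0183122 / 1 = -0.018312 → -1.83%.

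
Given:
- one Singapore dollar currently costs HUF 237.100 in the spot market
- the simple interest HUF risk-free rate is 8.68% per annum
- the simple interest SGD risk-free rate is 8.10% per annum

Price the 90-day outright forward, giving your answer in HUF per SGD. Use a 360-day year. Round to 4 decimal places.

T = 90/360 years.
HUF accumulates by 1 + 0.0868×90/360 = 1.021700.
SGD growth factor: 1 + 0.0810×90/360 = 1.020250.
So F = 237.1 × 1.021700 / 1.020250 = 237.436971 (HUF/SGD).

237.4370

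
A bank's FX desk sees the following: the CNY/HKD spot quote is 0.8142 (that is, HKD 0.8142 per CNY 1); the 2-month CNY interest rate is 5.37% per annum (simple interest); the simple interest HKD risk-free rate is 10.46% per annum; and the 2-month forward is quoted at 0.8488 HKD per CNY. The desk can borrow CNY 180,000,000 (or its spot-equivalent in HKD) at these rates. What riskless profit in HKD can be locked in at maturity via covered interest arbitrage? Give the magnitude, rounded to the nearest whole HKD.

HKD 5,040,457

T = 2/12 years.
Keep in CNY, deliver into the forward: 180,000,000·1.008950·0.8488 = HKD 154,151,416.80.
Swap to HKD now, deposit: 180,000,000·0.8142·1.01743333333 = HKD 149,110,959.60.
The quoted forward overvalues CNY, so borrow HKD, buy CNY at spot, deposit the CNY at 5.37%, and sell the proceeds forward at 0.8488.
Profit = 154,151,416.80 − 149,110,959.60 = HKD 5,040,457.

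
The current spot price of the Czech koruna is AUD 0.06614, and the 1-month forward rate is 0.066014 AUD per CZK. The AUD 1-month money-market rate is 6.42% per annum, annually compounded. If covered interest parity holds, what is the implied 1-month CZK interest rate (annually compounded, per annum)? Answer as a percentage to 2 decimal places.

T = 1/12 years.
By CIP, F/S equals the AUD-to-CZK growth ratio: 0.066014/0.06614 = 0.9980950.
The AUD side grows by (1 + 0.0642)^(1/12) = 1.0051987.
Hence g_CZK = 1.0071173.
r = 1.0071173^(12/1) − 1 = 0.088831 → 8.88%.

8.88%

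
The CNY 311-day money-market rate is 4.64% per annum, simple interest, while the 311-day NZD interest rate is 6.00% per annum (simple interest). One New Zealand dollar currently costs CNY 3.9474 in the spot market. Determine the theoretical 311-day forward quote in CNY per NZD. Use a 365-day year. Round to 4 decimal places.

T = 311/365 years.
CNY growth factor: 1 + 0.0464×311/365 = 1.0395353.
NZD growth factor: 1 + 0.0600×311/365 = 1.0511233.
CIP: F = S · (grow CNY)/(grow NZD) = 3.9474 × 1.0395353/1.0511233 = 3.903882 CNY per NZD.

3.9039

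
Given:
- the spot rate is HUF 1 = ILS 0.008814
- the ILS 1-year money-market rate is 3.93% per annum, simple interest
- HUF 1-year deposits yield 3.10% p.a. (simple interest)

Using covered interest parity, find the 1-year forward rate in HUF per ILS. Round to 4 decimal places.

T = 1 year.
ILS growth factor: 1 + 0.0393×1 = 1.039300.
Growth of 1 HUF over T: 1 + 0.0310×1 = 1.031000.
CIP: F = S · (grow ILS)/(grow HUF) = 0.008814 × 1.039300/1.031000 = 0.00888495655 ILS per HUF.
Invert for HUF per ILS: 1 / 0.00888495655 = 112.5498.

112.5498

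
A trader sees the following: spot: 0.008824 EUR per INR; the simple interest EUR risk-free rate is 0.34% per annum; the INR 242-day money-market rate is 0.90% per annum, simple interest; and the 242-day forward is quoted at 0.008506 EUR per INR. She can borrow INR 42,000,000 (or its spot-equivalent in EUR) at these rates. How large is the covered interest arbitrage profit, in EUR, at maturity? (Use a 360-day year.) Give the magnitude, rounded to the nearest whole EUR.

T = 242/360 years.
Keep in INR, deliver into the forward: 42,000,000·1.006050·0.008506 = EUR 359,413.37.
Swap to EUR now, deposit: 42,000,000·0.008824·1.00228556 = EUR 371,455.05.
The quoted forward undervalues INR, so borrow INR, convert to EUR at spot, deposit the EUR at 0.34%, and buy INR forward at 0.008506 to cover the loan.
Profit = 371,455.05 − 359,413.37 = EUR 12,042.

EUR 12,042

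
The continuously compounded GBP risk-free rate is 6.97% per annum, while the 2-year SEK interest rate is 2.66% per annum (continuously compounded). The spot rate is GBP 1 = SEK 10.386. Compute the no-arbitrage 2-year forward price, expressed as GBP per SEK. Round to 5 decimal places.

0.10495

T = 2 years.
Growth of 1 SEK over T: e^(0.0266×2) = 1.0546406.
GBP accumulates by e^(0.0697×2) = 1.1495838.
Forward (SEK per GBP) = 10.386 × 1.0546406 / 1.1495838 = 9.528229.
Quoted the other way: 1/9.528229 = 0.10495 GBP per SEK.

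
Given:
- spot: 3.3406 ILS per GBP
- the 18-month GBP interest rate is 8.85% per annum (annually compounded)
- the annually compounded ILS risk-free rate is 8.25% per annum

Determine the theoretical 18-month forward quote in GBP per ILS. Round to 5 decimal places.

0.30184

T = 18/12 years.
ILS growth factor: (1 + 0.0825)^(18/12) = 1.1262683.
GBP accumulates by (1 + 0.0885)^(18/12) = 1.1356451.
So F = 3.3406 × 1.1262683 / 1.1356451 = 3.313017 (ILS/GBP).
Quoted the other way: 1/3.313017 = 0.30184 GBP per ILS.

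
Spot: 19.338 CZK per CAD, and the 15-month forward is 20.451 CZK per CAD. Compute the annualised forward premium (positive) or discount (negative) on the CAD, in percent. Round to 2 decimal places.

T = 15/12 years.
CAD trades forward at +5.75551% vs spot over the period.
Annualise by dividing by T: 0.0575551 / (15/12) = 0.046044 → 4.60%.

+4.60%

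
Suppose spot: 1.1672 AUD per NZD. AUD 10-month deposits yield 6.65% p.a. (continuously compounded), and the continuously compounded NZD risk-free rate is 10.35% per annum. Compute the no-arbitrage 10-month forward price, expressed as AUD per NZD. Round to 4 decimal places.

T = 10/12 years.
Growth of 1 AUD over T: e^(0.0665×10/12) = 1.0569809.
Growth of 1 NZD over T: e^(0.1035×10/12) = 1.0900788.
So F = 1.1672 × 1.0569809 / 1.0900788 = 1.131760 (AUD/NZD).

1.1318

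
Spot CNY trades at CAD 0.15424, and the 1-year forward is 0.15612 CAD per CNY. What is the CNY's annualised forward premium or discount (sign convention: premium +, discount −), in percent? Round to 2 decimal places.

T = 1 year.
CNY trades forward at +1.21888% vs spot over the period.
×(1/T) gives 1.22% p.a.

+1.22%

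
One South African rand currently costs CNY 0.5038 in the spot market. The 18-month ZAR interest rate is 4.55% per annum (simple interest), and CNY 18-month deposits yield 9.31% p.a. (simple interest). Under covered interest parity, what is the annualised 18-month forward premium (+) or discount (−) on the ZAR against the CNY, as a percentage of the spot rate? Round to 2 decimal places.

+4.46%

T = 18/12 years.
CIP forward (CNY per ZAR) = 0.5038 × 1.139650/1.068250 = 0.5374731.
(F − S)/S ÷ T = (0.5374731 − 0.5038)/0.5038/(18/12) = 0.044559 → 4.46%.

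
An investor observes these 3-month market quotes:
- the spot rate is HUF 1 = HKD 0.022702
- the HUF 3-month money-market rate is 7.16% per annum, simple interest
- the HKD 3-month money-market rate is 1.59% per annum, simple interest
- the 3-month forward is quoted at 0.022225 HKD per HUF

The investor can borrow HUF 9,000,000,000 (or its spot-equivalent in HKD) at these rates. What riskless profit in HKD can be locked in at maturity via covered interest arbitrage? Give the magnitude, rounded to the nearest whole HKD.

HKD 1,524,717

T = 3/12 years.
Route A — deposit HUF, sell forward: 9,000,000,000 × 1.017900 × 0.022225 = HKD 203,605,447.50.
Route B — convert at spot, deposit HKD: 9,000,000,000 × 0.022702 × 1.003975 = HKD 205,130,164.05.
The quoted forward undervalues HUF, so borrow HUF, convert to HKD at spot, deposit the HKD at 1.59%, and buy HUF forward at 0.022225 to cover the loan.
The gap between the two covered legs is HKD 1,524,717.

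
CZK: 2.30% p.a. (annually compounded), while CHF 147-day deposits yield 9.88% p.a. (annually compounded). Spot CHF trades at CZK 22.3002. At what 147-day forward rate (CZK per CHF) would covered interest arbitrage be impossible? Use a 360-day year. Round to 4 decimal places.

21.6587

T = 147/360 years.
CZK growth factor: (1 + 0.0230)^(147/360) = 1.00932853.
Growth of 1 CHF over T: (1 + 0.0988)^(147/360) = 1.03922228.
CIP: F = S · (grow CZK)/(grow CHF) = 22.3002 × 1.00932853/1.03922228 = 21.658724 CZK per CHF.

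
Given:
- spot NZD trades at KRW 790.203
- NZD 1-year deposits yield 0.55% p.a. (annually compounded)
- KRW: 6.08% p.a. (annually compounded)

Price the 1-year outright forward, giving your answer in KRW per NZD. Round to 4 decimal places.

833.6622

T = 1 year.
Growth of 1 KRW over T: (1 + 0.0608)^1 = 1.060800.
NZD accumulates by (1 + 0.0055)^1 = 1.005500.
CIP: F = S · (grow KRW)/(grow NZD) = 790.203 × 1.060800/1.005500 = 833.662200 KRW per NZD.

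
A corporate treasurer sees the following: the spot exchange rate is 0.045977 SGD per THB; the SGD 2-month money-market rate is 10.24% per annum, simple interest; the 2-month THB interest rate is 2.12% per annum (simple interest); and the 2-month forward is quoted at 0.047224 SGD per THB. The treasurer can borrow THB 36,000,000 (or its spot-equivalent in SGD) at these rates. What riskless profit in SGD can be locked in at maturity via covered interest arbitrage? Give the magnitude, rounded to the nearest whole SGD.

SGD 22,651

T = 2/12 years.
Invest the THB and cover forward: 36,000,000 × 1.003533333 × 0.047224 = SGD 1,706,070.89.
Convert at spot and invest in SGD: 36,000,000 × 0.045977 × 1.017066667 = SGD 1,683,420.27.
The quoted forward overvalues THB, so borrow SGD, buy THB at spot, deposit the THB at 2.12%, and sell the proceeds forward at 0.047224.
The gap between the two covered legs is SGD 22,651.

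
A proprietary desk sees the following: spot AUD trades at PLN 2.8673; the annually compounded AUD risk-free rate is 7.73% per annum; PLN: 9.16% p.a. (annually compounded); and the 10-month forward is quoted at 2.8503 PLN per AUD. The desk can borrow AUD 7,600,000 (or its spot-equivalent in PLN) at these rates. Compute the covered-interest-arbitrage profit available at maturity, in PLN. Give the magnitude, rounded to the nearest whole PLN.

T = 10/12 years.
Route A — deposit AUD, sell forward: 7,600,000 × 1.0640136918 × 2.8503 = PLN 23,048,962.52.
Route B — convert at spot, deposit PLN: 7,600,000 × 2.8673 × 1.0757704382 = PLN 23,442,629.99.
The quoted forward undervalues AUD, so borrow AUD, convert to PLN at spot, deposit the PLN at 9.16%, and buy AUD forward at 2.8503 to cover the loan.
Profit = 23,442,629.99 − 23,048,962.52 = PLN 393,667.

PLN 393,667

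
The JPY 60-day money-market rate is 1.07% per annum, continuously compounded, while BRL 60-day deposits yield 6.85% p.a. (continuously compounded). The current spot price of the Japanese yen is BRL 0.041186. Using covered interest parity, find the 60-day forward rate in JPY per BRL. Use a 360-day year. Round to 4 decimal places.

24.0473

T = 60/360 years.
BRL accumulates by e^(0.0685×60/360) = 1.01148209.
JPY accumulates by e^(0.0107×60/360) = 1.00178492.
Forward (BRL per JPY) = 0.041186 × 1.01148209 / 1.00178492 = 0.041584676.
Invert for JPY per BRL: 1 / 0.041584676 = 24.0473.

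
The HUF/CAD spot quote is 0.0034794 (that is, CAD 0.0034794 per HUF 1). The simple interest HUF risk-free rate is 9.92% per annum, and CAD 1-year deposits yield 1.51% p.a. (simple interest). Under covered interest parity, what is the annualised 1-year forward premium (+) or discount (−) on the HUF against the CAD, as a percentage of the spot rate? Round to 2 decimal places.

-7.65%

T = 1 year.
No-arbitrage forward: 0.0034794 × 1.015100 / 1.099200 = 0.0032131904 CAD/HUF.
Annualised premium = (F − S)/S × (1/T) = (0.0032131904 − 0.0034794)/0.0034794 ÷ 1 = -7.65%.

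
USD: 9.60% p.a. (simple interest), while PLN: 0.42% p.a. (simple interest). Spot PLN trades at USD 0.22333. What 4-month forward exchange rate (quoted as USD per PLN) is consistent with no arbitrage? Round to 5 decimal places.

T = 4/12 years.
Growth of 1 USD over T: 1 + 0.0960×4/12 = 1.032000.
PLN accumulates by 1 + 0.0042×4/12 = 1.001400.
So F = 0.22333 × 1.032000 / 1.001400 = 0.2301543 (USD/PLN).

0.23015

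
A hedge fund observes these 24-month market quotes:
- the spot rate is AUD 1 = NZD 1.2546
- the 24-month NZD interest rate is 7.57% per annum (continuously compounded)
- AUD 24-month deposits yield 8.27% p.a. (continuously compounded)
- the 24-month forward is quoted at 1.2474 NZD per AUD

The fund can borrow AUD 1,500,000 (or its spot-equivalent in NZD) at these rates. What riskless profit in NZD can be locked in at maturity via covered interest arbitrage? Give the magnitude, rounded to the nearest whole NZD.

T = 2 years.
Invest the AUD and cover forward: 1,500,000 × 1.17986497 × 1.2474 = NZD 2,207,645.35.
Convert at spot and invest in NZD: 1,500,000 × 1.2546 × 1.16346195 = NZD 2,189,519.04.
The quoted forward overvalues AUD, so borrow NZD, buy AUD at spot, deposit the AUD at 8.27%, and sell the proceeds forward at 1.2474.
Profit = 2,207,645.35 − 2,189,519.04 = NZD 18,126.

NZD 18,126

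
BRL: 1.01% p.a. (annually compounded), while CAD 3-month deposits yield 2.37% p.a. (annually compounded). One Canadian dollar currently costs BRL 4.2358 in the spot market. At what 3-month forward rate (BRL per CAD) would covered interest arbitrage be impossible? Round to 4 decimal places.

4.2217

T = 3/12 years.
BRL accumulates by (1 + 0.0101)^(3/12) = 1.0025155.
CAD accumulates by (1 + 0.0237)^(3/12) = 1.0058731.
CIP: F = S · (grow BRL)/(grow CAD) = 4.2358 × 1.0025155/1.0058731 = 4.221661 BRL per CAD.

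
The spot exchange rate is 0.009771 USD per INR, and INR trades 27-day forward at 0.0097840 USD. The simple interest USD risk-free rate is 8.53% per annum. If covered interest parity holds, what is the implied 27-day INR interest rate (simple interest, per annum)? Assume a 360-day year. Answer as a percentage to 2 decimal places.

T = 27/360 years.
CIP gives F = S · g_USD/g_INR, so g_USD/g_INR = 0.009784/0.009771 = 1.0013305.
The USD side grows by 1 + 0.0853×27/360 = 1.0063975.
That pins the INR growth at 1.0050603.
(1.0050603 − 1)/T = 0.067471, i.e. 6.75%.

6.75%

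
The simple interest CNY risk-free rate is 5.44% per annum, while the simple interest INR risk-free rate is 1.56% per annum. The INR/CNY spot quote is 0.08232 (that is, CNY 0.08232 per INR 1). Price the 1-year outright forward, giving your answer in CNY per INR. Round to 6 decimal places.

0.085465

T = 1 year.
CNY growth factor: 1 + 0.0544×1 = 1.054400.
Growth of 1 INR over T: 1 + 0.0156×1 = 1.015600.
Forward (CNY per INR) = 0.08232 × 1.054400 / 1.015600 = 0.08546495.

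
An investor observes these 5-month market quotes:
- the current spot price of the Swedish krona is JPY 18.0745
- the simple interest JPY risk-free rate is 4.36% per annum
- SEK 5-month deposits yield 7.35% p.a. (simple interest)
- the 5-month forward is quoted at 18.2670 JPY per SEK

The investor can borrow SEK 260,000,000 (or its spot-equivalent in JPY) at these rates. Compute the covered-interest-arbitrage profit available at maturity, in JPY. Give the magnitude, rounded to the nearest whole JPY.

JPY 110,129,099

T = 5/12 years.
Keep in SEK, deliver into the forward: 260,000,000·1.030625·18.2670 = JPY 4,894,870,987.50.
Swap to JPY now, deposit: 260,000,000·18.0745·1.018166666667 = JPY 4,784,741,888.33.
The quoted forward overvalues SEK, so borrow JPY, buy SEK at spot, deposit the SEK at 7.35%, and sell the proceeds forward at 18.2670.
The gap between the two covered legs is JPY 110,129,099.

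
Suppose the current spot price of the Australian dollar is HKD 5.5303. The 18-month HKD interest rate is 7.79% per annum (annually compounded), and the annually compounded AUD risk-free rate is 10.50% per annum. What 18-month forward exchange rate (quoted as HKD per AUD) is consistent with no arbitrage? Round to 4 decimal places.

5.3281

T = 18/12 years.
HKD growth factor: (1 + 0.0779)^(18/12) = 1.1190969.
AUD accumulates by (1 + 0.1050)^(18/12) = 1.1615647.
So F = 5.5303 × 1.1190969 / 1.1615647 = 5.328107 (HKD/AUD).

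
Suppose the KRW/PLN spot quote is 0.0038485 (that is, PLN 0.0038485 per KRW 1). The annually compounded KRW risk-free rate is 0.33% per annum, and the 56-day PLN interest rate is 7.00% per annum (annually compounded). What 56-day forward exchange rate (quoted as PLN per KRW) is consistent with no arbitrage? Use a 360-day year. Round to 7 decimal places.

T = 56/360 years.
PLN accumulates by (1 + 0.0700)^(56/360) = 1.0105803.
Growth of 1 KRW over T: (1 + 0.0033)^(56/360) = 1.0005126.
Forward (PLN per KRW) = 0.0038485 × 1.0105803 / 1.0005126 = 0.003887226.

0.0038872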